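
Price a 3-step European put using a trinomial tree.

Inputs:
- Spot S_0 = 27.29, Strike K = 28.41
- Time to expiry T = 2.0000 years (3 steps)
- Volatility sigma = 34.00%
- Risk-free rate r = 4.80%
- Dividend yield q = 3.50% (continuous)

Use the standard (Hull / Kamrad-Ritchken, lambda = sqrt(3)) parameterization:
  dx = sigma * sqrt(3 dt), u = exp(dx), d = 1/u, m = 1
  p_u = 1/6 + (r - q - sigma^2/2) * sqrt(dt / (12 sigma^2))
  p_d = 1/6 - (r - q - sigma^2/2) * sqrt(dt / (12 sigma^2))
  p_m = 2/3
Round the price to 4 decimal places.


dt = T/N = 0.666667; dx = sigma*sqrt(3*dt) = 0.480833
u = exp(dx) = 1.617421; d = 1/u = 0.618268
p_u = 0.135609, p_m = 0.666667, p_d = 0.197724
Discount per step: exp(-r*dt) = 0.968507
Stock lattice S(k, j) with j the centered position index:
  k=0: S(0,+0) = 27.2900
  k=1: S(1,-1) = 16.8725; S(1,+0) = 27.2900; S(1,+1) = 44.1394
  k=2: S(2,-2) = 10.4318; S(2,-1) = 16.8725; S(2,+0) = 27.2900; S(2,+1) = 44.1394; S(2,+2) = 71.3920
  k=3: S(3,-3) = 6.4496; S(3,-2) = 10.4318; S(3,-1) = 16.8725; S(3,+0) = 27.2900; S(3,+1) = 44.1394; S(3,+2) = 71.3920; S(3,+3) = 115.4709
Terminal payoffs V(N, j) = max(K - S_T, 0):
  V(3,-3) = 21.960372; V(3,-2) = 17.978239; V(3,-1) = 11.537455; V(3,+0) = 1.120000; V(3,+1) = 0.000000; V(3,+2) = 0.000000; V(3,+3) = 0.000000
Backward induction: V(k, j) = exp(-r*dt) * [p_u * V(k+1, j+1) + p_m * V(k+1, j) + p_d * V(k+1, j-1)]
  V(2,-2) = exp(-r*dt) * [p_u*11.537455 + p_m*17.978239 + p_d*21.960372] = 17.328685
  V(2,-1) = exp(-r*dt) * [p_u*1.120000 + p_m*11.537455 + p_d*17.978239] = 11.039277
  V(2,+0) = exp(-r*dt) * [p_u*0.000000 + p_m*1.120000 + p_d*11.537455] = 2.932539
  V(2,+1) = exp(-r*dt) * [p_u*0.000000 + p_m*0.000000 + p_d*1.120000] = 0.214477
  V(2,+2) = exp(-r*dt) * [p_u*0.000000 + p_m*0.000000 + p_d*0.000000] = 0.000000
  V(1,-1) = exp(-r*dt) * [p_u*2.932539 + p_m*11.039277 + p_d*17.328685] = 10.831287
  V(1,+0) = exp(-r*dt) * [p_u*0.214477 + p_m*2.932539 + p_d*11.039277] = 4.035612
  V(1,+1) = exp(-r*dt) * [p_u*0.000000 + p_m*0.214477 + p_d*2.932539] = 0.700053
  V(0,+0) = exp(-r*dt) * [p_u*0.700053 + p_m*4.035612 + p_d*10.831287] = 4.771780

Answer: Price = V(0,0) = 4.7718


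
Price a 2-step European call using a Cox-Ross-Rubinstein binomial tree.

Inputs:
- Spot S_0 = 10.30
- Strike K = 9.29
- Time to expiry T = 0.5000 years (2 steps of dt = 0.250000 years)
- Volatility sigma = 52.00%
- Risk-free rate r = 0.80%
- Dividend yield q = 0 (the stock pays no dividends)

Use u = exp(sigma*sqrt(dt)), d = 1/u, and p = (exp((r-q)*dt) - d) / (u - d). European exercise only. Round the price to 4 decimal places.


Answer: Price = V(0,0) = 2.0390

Derivation:
dt = T/N = 0.250000
u = exp(sigma*sqrt(dt)) = 1.296930; d = 1/u = 0.771052
p = (exp((r-q)*dt) - d) / (u - d) = 0.439171
Discount per step: exp(-r*dt) = 0.998002
Stock lattice S(k, i) with i counting down-moves:
  k=0: S(0,0) = 10.3000
  k=1: S(1,0) = 13.3584; S(1,1) = 7.9418
  k=2: S(2,0) = 17.3249; S(2,1) = 10.3000; S(2,2) = 6.1236
Terminal payoffs V(N, i) = max(S_T - K, 0):
  V(2,0) = 8.034885; V(2,1) = 1.010000; V(2,2) = 0.000000
Backward induction: V(k, i) = exp(-r*dt) * [p * V(k+1, i) + (1-p) * V(k+1, i+1)].
  V(1,0) = exp(-r*dt) * [p*8.034885 + (1-p)*1.010000] = 4.086941
  V(1,1) = exp(-r*dt) * [p*1.010000 + (1-p)*0.000000] = 0.442676
  V(0,0) = exp(-r*dt) * [p*4.086941 + (1-p)*0.442676] = 2.039048


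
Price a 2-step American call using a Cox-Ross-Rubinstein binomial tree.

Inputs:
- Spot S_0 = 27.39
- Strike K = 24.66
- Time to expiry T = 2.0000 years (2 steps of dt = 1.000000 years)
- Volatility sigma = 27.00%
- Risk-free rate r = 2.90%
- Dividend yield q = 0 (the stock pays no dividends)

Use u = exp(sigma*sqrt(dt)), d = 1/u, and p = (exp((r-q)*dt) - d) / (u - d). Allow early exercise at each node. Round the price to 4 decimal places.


Answer: Price = V(0,0) = 6.2820

Derivation:
dt = T/N = 1.000000
u = exp(sigma*sqrt(dt)) = 1.309964; d = 1/u = 0.763379
p = (exp((r-q)*dt) - d) / (u - d) = 0.486741
Discount per step: exp(-r*dt) = 0.971416
Stock lattice S(k, i) with i counting down-moves:
  k=0: S(0,0) = 27.3900
  k=1: S(1,0) = 35.8799; S(1,1) = 20.9090
  k=2: S(2,0) = 47.0014; S(2,1) = 27.3900; S(2,2) = 15.9615
Terminal payoffs V(N, i) = max(S_T - K, 0):
  V(2,0) = 22.341428; V(2,1) = 2.730000; V(2,2) = 0.000000
Backward induction: V(k, i) = exp(-r*dt) * [p * V(k+1, i) + (1-p) * V(k+1, i+1)]; then take max(V_cont, immediate exercise) for American.
  V(1,0) = exp(-r*dt) * [p*22.341428 + (1-p)*2.730000] = 11.924796; exercise = 11.219926; V(1,0) = max -> 11.924796
  V(1,1) = exp(-r*dt) * [p*2.730000 + (1-p)*0.000000] = 1.290820; exercise = 0.000000; V(1,1) = max -> 1.290820
  V(0,0) = exp(-r*dt) * [p*11.924796 + (1-p)*1.290820] = 6.281964; exercise = 2.730000; V(0,0) = max -> 6.281964


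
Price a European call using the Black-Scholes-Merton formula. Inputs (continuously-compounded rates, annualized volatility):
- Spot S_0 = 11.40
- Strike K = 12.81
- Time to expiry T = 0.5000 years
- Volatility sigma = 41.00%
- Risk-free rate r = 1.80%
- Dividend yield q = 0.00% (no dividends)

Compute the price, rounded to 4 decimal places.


Answer: Price = 0.8347

Derivation:
d1 = (ln(S/K) + (r - q + 0.5*sigma^2) * T) / (sigma * sqrt(T)) = -0.22623195
d2 = d1 - sigma * sqrt(T) = -0.51614573
exp(-rT) = 0.99104038; exp(-qT) = 1.00000000
C = S_0 * exp(-qT) * N(d1) - K * exp(-rT) * N(d2)
N(d1) = 0.41051051; N(d2) = 0.30287631
C = 11.4000 * 1.00000000 * 0.41051051 - 12.8100 * 0.99104038 * 0.30287631 = 0.8347


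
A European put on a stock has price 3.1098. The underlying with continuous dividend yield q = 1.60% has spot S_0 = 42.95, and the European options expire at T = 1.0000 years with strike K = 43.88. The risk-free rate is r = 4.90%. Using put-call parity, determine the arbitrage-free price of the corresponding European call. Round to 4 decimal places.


Answer: Call price = 3.5964

Derivation:
Put-call parity: C - P = S_0 * exp(-qT) - K * exp(-rT).
S_0 * exp(-qT) = 42.9500 * 0.98412732 = 42.26826840
K * exp(-rT) = 43.8800 * 0.95218113 = 41.78170797
C = P + S*exp(-qT) - K*exp(-rT)
C = 3.1098 + 42.26826840 - 41.78170797 = 3.5964


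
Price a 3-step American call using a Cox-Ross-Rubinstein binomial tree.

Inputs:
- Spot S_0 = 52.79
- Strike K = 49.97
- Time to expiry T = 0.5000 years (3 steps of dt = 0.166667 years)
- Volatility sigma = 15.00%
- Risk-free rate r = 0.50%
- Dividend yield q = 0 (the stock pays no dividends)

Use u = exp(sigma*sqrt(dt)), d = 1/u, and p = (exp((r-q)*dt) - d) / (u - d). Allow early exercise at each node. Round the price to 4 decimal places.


dt = T/N = 0.166667
u = exp(sigma*sqrt(dt)) = 1.063151; d = 1/u = 0.940600
p = (exp((r-q)*dt) - d) / (u - d) = 0.491498
Discount per step: exp(-r*dt) = 0.999167
Stock lattice S(k, i) with i counting down-moves:
  k=0: S(0,0) = 52.7900
  k=1: S(1,0) = 56.1237; S(1,1) = 49.6543
  k=2: S(2,0) = 59.6680; S(2,1) = 52.7900; S(2,2) = 46.7048
  k=3: S(3,0) = 63.4361; S(3,1) = 56.1237; S(3,2) = 49.6543; S(3,3) = 43.9306
Terminal payoffs V(N, i) = max(S_T - K, 0):
  V(3,0) = 13.466126; V(3,1) = 6.153747; V(3,2) = 0.000000; V(3,3) = 0.000000
Backward induction: V(k, i) = exp(-r*dt) * [p * V(k+1, i) + (1-p) * V(k+1, i+1)]; then take max(V_cont, immediate exercise) for American.
  V(2,0) = exp(-r*dt) * [p*13.466126 + (1-p)*6.153747] = 9.739648; exercise = 9.698024; V(2,0) = max -> 9.739648
  V(2,1) = exp(-r*dt) * [p*6.153747 + (1-p)*0.000000] = 3.022036; exercise = 2.820000; V(2,1) = max -> 3.022036
  V(2,2) = exp(-r*dt) * [p*0.000000 + (1-p)*0.000000] = 0.000000; exercise = 0.000000; V(2,2) = max -> 0.000000
  V(1,0) = exp(-r*dt) * [p*9.739648 + (1-p)*3.022036] = 6.318463; exercise = 6.153747; V(1,0) = max -> 6.318463
  V(1,1) = exp(-r*dt) * [p*3.022036 + (1-p)*0.000000] = 1.484088; exercise = 0.000000; V(1,1) = max -> 1.484088
  V(0,0) = exp(-r*dt) * [p*6.318463 + (1-p)*1.484088] = 3.856959; exercise = 2.820000; V(0,0) = max -> 3.856959

Answer: Price = V(0,0) = 3.8570


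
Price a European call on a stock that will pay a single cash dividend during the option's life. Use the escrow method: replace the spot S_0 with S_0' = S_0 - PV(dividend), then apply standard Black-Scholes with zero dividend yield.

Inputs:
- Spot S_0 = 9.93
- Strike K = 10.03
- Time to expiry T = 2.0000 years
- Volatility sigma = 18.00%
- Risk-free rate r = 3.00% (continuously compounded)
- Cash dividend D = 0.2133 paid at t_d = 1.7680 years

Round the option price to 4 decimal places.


Answer: Price = 1.1183

Derivation:
PV(D) = D * exp(-r * t_d) = 0.2133 * 0.94834208 = 0.20228137
S_0' = S_0 - PV(D) = 9.9300 - 0.20228137 = 9.72771863
d1 = (ln(S_0'/K) + (r + sigma^2/2)*T) / (sigma*sqrt(T)) = 0.24276861
d2 = d1 - sigma*sqrt(T) = -0.01178983
exp(-rT) = 0.94176453
N(d1) = 0.59590767; N(d2) = 0.49529665
C = S_0' * N(d1) - K * exp(-rT) * N(d2) = 9.72771863 * 0.59590767 - 10.0300 * 0.94176453 * 0.49529665 = 1.1183


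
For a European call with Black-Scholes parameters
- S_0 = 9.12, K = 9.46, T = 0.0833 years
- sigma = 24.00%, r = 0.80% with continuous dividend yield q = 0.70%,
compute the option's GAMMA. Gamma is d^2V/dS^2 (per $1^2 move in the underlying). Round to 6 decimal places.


Answer: Gamma = 0.559037

Derivation:
d1 = -0.4925817552; d2 = -0.5618499297
phi(d1) = 0.3533638819; exp(-qT) = 0.9994170700; exp(-rT) = 0.9993338220
Gamma = exp(-qT) * phi(d1) / (S * sigma * sqrt(T)) = 0.9994170700 * 0.3533638819 / (9.1200 * 0.2400 * 0.2886173938) = 0.559037


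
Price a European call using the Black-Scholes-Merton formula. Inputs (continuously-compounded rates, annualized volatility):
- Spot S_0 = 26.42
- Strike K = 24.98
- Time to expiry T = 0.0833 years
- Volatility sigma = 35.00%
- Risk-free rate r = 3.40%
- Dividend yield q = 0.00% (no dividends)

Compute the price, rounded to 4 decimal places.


d1 = (ln(S/K) + (r - q + 0.5*sigma^2) * T) / (sigma * sqrt(T)) = 0.63336564
d2 = d1 - sigma * sqrt(T) = 0.53234955
exp(-rT) = 0.99717181; exp(-qT) = 1.00000000
C = S_0 * exp(-qT) * N(d1) - K * exp(-rT) * N(d2)
N(d1) = 0.73675255; N(d2) = 0.70275804
C = 26.4200 * 1.00000000 * 0.73675255 - 24.9800 * 0.99717181 * 0.70275804 = 1.9598

Answer: Price = 1.9598


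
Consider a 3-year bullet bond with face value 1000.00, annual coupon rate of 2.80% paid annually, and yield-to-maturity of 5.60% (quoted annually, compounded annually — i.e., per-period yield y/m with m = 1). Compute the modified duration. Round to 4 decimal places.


Coupon per period c = face * coupon_rate / m = 28.000000
Periods per year m = 1; per-period yield y/m = 0.056000
Number of cashflows N = 3
Cashflows (t years, CF_t, discount factor 1/(1+y/m)^(m*t), PV):
  t = 1.0000: CF_t = 28.000000, DF = 0.946970, PV = 26.515152
  t = 2.0000: CF_t = 28.000000, DF = 0.896752, PV = 25.109045
  t = 3.0000: CF_t = 1028.000000, DF = 0.849197, PV = 872.974102
Price P = sum_t PV_t = 924.598299
First compute Macaulay numerator sum_t t * PV_t:
  t * PV_t at t = 1.0000: 26.515152
  t * PV_t at t = 2.0000: 50.218090
  t * PV_t at t = 3.0000: 2618.922307
Macaulay duration D = 2695.655548 / 924.598299 = 2.915488
Modified duration = D / (1 + y/m) = 2.915488 / (1 + 0.056000) = 2.760879

Answer: Modified duration = 2.7609


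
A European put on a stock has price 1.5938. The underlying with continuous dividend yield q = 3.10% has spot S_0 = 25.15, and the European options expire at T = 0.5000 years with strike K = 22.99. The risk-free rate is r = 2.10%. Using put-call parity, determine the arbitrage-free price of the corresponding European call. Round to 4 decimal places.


Put-call parity: C - P = S_0 * exp(-qT) - K * exp(-rT).
S_0 * exp(-qT) = 25.1500 * 0.98461951 = 24.76318059
K * exp(-rT) = 22.9900 * 0.98955493 = 22.74986790
C = P + S*exp(-qT) - K*exp(-rT)
C = 1.5938 + 24.76318059 - 22.74986790 = 3.6071

Answer: Call price = 3.6071


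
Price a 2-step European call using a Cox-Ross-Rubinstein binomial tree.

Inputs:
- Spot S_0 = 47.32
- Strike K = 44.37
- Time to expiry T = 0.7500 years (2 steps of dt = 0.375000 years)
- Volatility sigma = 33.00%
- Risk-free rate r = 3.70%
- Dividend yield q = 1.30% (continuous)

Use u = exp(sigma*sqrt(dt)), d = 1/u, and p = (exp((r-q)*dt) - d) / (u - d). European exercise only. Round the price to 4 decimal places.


dt = T/N = 0.375000
u = exp(sigma*sqrt(dt)) = 1.223949; d = 1/u = 0.817027
p = (exp((r-q)*dt) - d) / (u - d) = 0.471868
Discount per step: exp(-r*dt) = 0.986221
Stock lattice S(k, i) with i counting down-moves:
  k=0: S(0,0) = 47.3200
  k=1: S(1,0) = 57.9173; S(1,1) = 38.6617
  k=2: S(2,0) = 70.8878; S(2,1) = 47.3200; S(2,2) = 31.5877
Terminal payoffs V(N, i) = max(S_T - K, 0):
  V(2,0) = 26.517836; V(2,1) = 2.950000; V(2,2) = 0.000000
Backward induction: V(k, i) = exp(-r*dt) * [p * V(k+1, i) + (1-p) * V(k+1, i+1)].
  V(1,0) = exp(-r*dt) * [p*26.517836 + (1-p)*2.950000] = 13.877012
  V(1,1) = exp(-r*dt) * [p*2.950000 + (1-p)*0.000000] = 1.372829
  V(0,0) = exp(-r*dt) * [p*13.877012 + (1-p)*1.372829] = 7.172929

Answer: Price = V(0,0) = 7.1729


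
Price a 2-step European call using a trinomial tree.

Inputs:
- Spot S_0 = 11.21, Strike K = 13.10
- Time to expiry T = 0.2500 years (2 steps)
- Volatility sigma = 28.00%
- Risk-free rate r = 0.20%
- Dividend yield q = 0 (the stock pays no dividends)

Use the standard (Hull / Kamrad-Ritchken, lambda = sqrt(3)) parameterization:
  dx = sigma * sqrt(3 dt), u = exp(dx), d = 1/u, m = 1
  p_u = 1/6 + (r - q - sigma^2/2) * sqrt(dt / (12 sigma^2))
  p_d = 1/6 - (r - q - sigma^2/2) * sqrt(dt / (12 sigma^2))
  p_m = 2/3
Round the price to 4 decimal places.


dt = T/N = 0.125000; dx = sigma*sqrt(3*dt) = 0.171464
u = exp(dx) = 1.187042; d = 1/u = 0.842430
p_u = 0.153107, p_m = 0.666667, p_d = 0.180226
Discount per step: exp(-r*dt) = 0.999750
Stock lattice S(k, j) with j the centered position index:
  k=0: S(0,+0) = 11.2100
  k=1: S(1,-1) = 9.4436; S(1,+0) = 11.2100; S(1,+1) = 13.3067
  k=2: S(2,-2) = 7.9556; S(2,-1) = 9.4436; S(2,+0) = 11.2100; S(2,+1) = 13.3067; S(2,+2) = 15.7957
Terminal payoffs V(N, j) = max(S_T - K, 0):
  V(2,-2) = 0.000000; V(2,-1) = 0.000000; V(2,+0) = 0.000000; V(2,+1) = 0.206738; V(2,+2) = 2.695653
Backward induction: V(k, j) = exp(-r*dt) * [p_u * V(k+1, j+1) + p_m * V(k+1, j) + p_d * V(k+1, j-1)]
  V(1,-1) = exp(-r*dt) * [p_u*0.000000 + p_m*0.000000 + p_d*0.000000] = 0.000000
  V(1,+0) = exp(-r*dt) * [p_u*0.206738 + p_m*0.000000 + p_d*0.000000] = 0.031645
  V(1,+1) = exp(-r*dt) * [p_u*2.695653 + p_m*0.206738 + p_d*0.000000] = 0.550411
  V(0,+0) = exp(-r*dt) * [p_u*0.550411 + p_m*0.031645 + p_d*0.000000] = 0.105342

Answer: Price = V(0,0) = 0.1053


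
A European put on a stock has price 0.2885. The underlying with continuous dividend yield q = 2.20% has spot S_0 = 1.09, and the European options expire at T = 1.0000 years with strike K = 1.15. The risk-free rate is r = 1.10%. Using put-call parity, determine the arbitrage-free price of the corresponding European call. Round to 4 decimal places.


Answer: Call price = 0.2174

Derivation:
Put-call parity: C - P = S_0 * exp(-qT) - K * exp(-rT).
S_0 * exp(-qT) = 1.0900 * 0.97824024 = 1.06628186
K * exp(-rT) = 1.1500 * 0.98906028 = 1.13741932
C = P + S*exp(-qT) - K*exp(-rT)
C = 0.2885 + 1.06628186 - 1.13741932 = 0.2174


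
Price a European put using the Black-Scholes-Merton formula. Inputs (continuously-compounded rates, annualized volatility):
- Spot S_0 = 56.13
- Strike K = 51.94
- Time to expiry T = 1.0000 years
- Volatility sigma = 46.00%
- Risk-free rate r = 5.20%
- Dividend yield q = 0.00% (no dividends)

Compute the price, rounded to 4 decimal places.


Answer: Price = 6.5498

Derivation:
d1 = (ln(S/K) + (r - q + 0.5*sigma^2) * T) / (sigma * sqrt(T)) = 0.51169831
d2 = d1 - sigma * sqrt(T) = 0.05169831
exp(-rT) = 0.94932887; exp(-qT) = 1.00000000
P = K * exp(-rT) * N(-d2) - S_0 * exp(-qT) * N(-d1)
N(-d1) = 0.30443108; N(-d2) = 0.47938454
P = 51.9400 * 0.94932887 * 0.47938454 - 56.1300 * 1.00000000 * 0.30443108 = 6.5498


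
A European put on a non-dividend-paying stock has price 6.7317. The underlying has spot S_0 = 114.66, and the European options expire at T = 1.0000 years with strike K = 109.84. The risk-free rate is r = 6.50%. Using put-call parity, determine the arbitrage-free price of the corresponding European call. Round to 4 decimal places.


Answer: Call price = 18.4642

Derivation:
Put-call parity: C - P = S_0 * exp(-qT) - K * exp(-rT).
S_0 * exp(-qT) = 114.6600 * 1.00000000 = 114.66000000
K * exp(-rT) = 109.8400 * 0.93706746 = 102.92749018
C = P + S*exp(-qT) - K*exp(-rT)
C = 6.7317 + 114.66000000 - 102.92749018 = 18.4642


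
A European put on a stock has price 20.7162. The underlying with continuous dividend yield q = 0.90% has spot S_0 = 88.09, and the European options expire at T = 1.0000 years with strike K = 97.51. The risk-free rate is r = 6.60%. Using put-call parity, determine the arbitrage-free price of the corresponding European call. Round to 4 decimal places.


Put-call parity: C - P = S_0 * exp(-qT) - K * exp(-rT).
S_0 * exp(-qT) = 88.0900 * 0.99104038 = 87.30074697
K * exp(-rT) = 97.5100 * 0.93613086 = 91.28212058
C = P + S*exp(-qT) - K*exp(-rT)
C = 20.7162 + 87.30074697 - 91.28212058 = 16.7348

Answer: Call price = 16.7348


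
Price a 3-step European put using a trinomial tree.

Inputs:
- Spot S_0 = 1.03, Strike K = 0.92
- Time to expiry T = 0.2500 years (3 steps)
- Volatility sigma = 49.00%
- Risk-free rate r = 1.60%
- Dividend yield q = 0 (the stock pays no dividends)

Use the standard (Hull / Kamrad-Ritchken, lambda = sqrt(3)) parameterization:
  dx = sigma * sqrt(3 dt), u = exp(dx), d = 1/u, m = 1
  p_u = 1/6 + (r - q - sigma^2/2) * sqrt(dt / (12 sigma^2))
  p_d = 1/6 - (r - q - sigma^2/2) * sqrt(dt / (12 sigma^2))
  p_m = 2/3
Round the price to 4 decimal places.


Answer: Price = V(0,0) = 0.0518

Derivation:
dt = T/N = 0.083333; dx = sigma*sqrt(3*dt) = 0.245000
u = exp(dx) = 1.277621; d = 1/u = 0.782705
p_u = 0.148971, p_m = 0.666667, p_d = 0.184362
Discount per step: exp(-r*dt) = 0.998668
Stock lattice S(k, j) with j the centered position index:
  k=0: S(0,+0) = 1.0300
  k=1: S(1,-1) = 0.8062; S(1,+0) = 1.0300; S(1,+1) = 1.3159
  k=2: S(2,-2) = 0.6310; S(2,-1) = 0.8062; S(2,+0) = 1.0300; S(2,+1) = 1.3159; S(2,+2) = 1.6813
  k=3: S(3,-3) = 0.4939; S(3,-2) = 0.6310; S(3,-1) = 0.8062; S(3,+0) = 1.0300; S(3,+1) = 1.3159; S(3,+2) = 1.6813; S(3,+3) = 2.1480
Terminal payoffs V(N, j) = max(K - S_T, 0):
  V(3,-3) = 0.426109; V(3,-2) = 0.288995; V(3,-1) = 0.113814; V(3,+0) = 0.000000; V(3,+1) = 0.000000; V(3,+2) = 0.000000; V(3,+3) = 0.000000
Backward induction: V(k, j) = exp(-r*dt) * [p_u * V(k+1, j+1) + p_m * V(k+1, j) + p_d * V(k+1, j-1)]
  V(2,-2) = exp(-r*dt) * [p_u*0.113814 + p_m*0.288995 + p_d*0.426109] = 0.287793
  V(2,-1) = exp(-r*dt) * [p_u*0.000000 + p_m*0.113814 + p_d*0.288995] = 0.128984
  V(2,+0) = exp(-r*dt) * [p_u*0.000000 + p_m*0.000000 + p_d*0.113814] = 0.020955
  V(2,+1) = exp(-r*dt) * [p_u*0.000000 + p_m*0.000000 + p_d*0.000000] = 0.000000
  V(2,+2) = exp(-r*dt) * [p_u*0.000000 + p_m*0.000000 + p_d*0.000000] = 0.000000
  V(1,-1) = exp(-r*dt) * [p_u*0.020955 + p_m*0.128984 + p_d*0.287793] = 0.141980
  V(1,+0) = exp(-r*dt) * [p_u*0.000000 + p_m*0.020955 + p_d*0.128984] = 0.037700
  V(1,+1) = exp(-r*dt) * [p_u*0.000000 + p_m*0.000000 + p_d*0.020955] = 0.003858
  V(0,+0) = exp(-r*dt) * [p_u*0.003858 + p_m*0.037700 + p_d*0.141980] = 0.051814


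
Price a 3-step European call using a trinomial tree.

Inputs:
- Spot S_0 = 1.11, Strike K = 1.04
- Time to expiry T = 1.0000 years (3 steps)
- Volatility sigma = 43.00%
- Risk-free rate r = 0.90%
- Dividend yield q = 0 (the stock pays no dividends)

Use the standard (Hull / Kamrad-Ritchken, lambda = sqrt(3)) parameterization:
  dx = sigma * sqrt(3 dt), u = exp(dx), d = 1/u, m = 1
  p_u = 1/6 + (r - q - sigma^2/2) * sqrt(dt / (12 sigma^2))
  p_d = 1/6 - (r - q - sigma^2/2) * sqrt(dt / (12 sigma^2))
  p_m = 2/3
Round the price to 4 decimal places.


dt = T/N = 0.333333; dx = sigma*sqrt(3*dt) = 0.430000
u = exp(dx) = 1.537258; d = 1/u = 0.650509
p_u = 0.134322, p_m = 0.666667, p_d = 0.199012
Discount per step: exp(-r*dt) = 0.997004
Stock lattice S(k, j) with j the centered position index:
  k=0: S(0,+0) = 1.1100
  k=1: S(1,-1) = 0.7221; S(1,+0) = 1.1100; S(1,+1) = 1.7064
  k=2: S(2,-2) = 0.4697; S(2,-1) = 0.7221; S(2,+0) = 1.1100; S(2,+1) = 1.7064; S(2,+2) = 2.6231
  k=3: S(3,-3) = 0.3056; S(3,-2) = 0.4697; S(3,-1) = 0.7221; S(3,+0) = 1.1100; S(3,+1) = 1.7064; S(3,+2) = 2.6231; S(3,+3) = 4.0324
Terminal payoffs V(N, j) = max(S_T - K, 0):
  V(3,-3) = 0.000000; V(3,-2) = 0.000000; V(3,-1) = 0.000000; V(3,+0) = 0.070000; V(3,+1) = 0.666356; V(3,+2) = 1.583108; V(3,+3) = 2.992393
Backward induction: V(k, j) = exp(-r*dt) * [p_u * V(k+1, j+1) + p_m * V(k+1, j) + p_d * V(k+1, j-1)]
  V(2,-2) = exp(-r*dt) * [p_u*0.000000 + p_m*0.000000 + p_d*0.000000] = 0.000000
  V(2,-1) = exp(-r*dt) * [p_u*0.070000 + p_m*0.000000 + p_d*0.000000] = 0.009374
  V(2,+0) = exp(-r*dt) * [p_u*0.666356 + p_m*0.070000 + p_d*0.000000] = 0.135765
  V(2,+1) = exp(-r*dt) * [p_u*1.583108 + p_m*0.666356 + p_d*0.070000] = 0.668804
  V(2,+2) = exp(-r*dt) * [p_u*2.992393 + p_m*1.583108 + p_d*0.666356] = 1.585199
  V(1,-1) = exp(-r*dt) * [p_u*0.135765 + p_m*0.009374 + p_d*0.000000] = 0.024412
  V(1,+0) = exp(-r*dt) * [p_u*0.668804 + p_m*0.135765 + p_d*0.009374] = 0.181665
  V(1,+1) = exp(-r*dt) * [p_u*1.585199 + p_m*0.668804 + p_d*0.135765] = 0.683761
  V(0,+0) = exp(-r*dt) * [p_u*0.683761 + p_m*0.181665 + p_d*0.024412] = 0.217160

Answer: Price = V(0,0) = 0.2172


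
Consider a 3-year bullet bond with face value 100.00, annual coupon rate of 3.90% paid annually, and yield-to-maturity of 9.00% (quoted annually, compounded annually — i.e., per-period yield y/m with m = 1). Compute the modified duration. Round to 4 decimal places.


Answer: Modified duration = 2.6423

Derivation:
Coupon per period c = face * coupon_rate / m = 3.900000
Periods per year m = 1; per-period yield y/m = 0.090000
Number of cashflows N = 3
Cashflows (t years, CF_t, discount factor 1/(1+y/m)^(m*t), PV):
  t = 1.0000: CF_t = 3.900000, DF = 0.917431, PV = 3.577982
  t = 2.0000: CF_t = 3.900000, DF = 0.841680, PV = 3.282552
  t = 3.0000: CF_t = 103.900000, DF = 0.772183, PV = 80.229864
Price P = sum_t PV_t = 87.090397
First compute Macaulay numerator sum_t t * PV_t:
  t * PV_t at t = 1.0000: 3.577982
  t * PV_t at t = 2.0000: 6.565104
  t * PV_t at t = 3.0000: 240.689591
Macaulay duration D = 250.832676 / 87.090397 = 2.880142
Modified duration = D / (1 + y/m) = 2.880142 / (1 + 0.090000) = 2.642332


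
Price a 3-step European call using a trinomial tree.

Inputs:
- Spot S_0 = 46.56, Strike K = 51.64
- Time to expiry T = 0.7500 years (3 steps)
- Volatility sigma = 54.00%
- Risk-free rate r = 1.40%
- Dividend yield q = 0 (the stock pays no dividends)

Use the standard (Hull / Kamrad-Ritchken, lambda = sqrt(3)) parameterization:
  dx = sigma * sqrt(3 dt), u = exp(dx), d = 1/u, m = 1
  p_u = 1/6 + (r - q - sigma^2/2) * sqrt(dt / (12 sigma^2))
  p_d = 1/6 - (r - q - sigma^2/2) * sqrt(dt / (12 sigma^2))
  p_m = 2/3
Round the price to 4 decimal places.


Answer: Price = V(0,0) = 6.7683

Derivation:
dt = T/N = 0.250000; dx = sigma*sqrt(3*dt) = 0.467654
u = exp(dx) = 1.596245; d = 1/u = 0.626470
p_u = 0.131438, p_m = 0.666667, p_d = 0.201896
Discount per step: exp(-r*dt) = 0.996506
Stock lattice S(k, j) with j the centered position index:
  k=0: S(0,+0) = 46.5600
  k=1: S(1,-1) = 29.1685; S(1,+0) = 46.5600; S(1,+1) = 74.3211
  k=2: S(2,-2) = 18.2732; S(2,-1) = 29.1685; S(2,+0) = 46.5600; S(2,+1) = 74.3211; S(2,+2) = 118.6347
  k=3: S(3,-3) = 11.4476; S(3,-2) = 18.2732; S(3,-1) = 29.1685; S(3,+0) = 46.5600; S(3,+1) = 74.3211; S(3,+2) = 118.6347; S(3,+3) = 189.3700
Terminal payoffs V(N, j) = max(S_T - K, 0):
  V(3,-3) = 0.000000; V(3,-2) = 0.000000; V(3,-1) = 0.000000; V(3,+0) = 0.000000; V(3,+1) = 22.681147; V(3,+2) = 66.994726; V(3,+3) = 137.730035
Backward induction: V(k, j) = exp(-r*dt) * [p_u * V(k+1, j+1) + p_m * V(k+1, j) + p_d * V(k+1, j-1)]
  V(2,-2) = exp(-r*dt) * [p_u*0.000000 + p_m*0.000000 + p_d*0.000000] = 0.000000
  V(2,-1) = exp(-r*dt) * [p_u*0.000000 + p_m*0.000000 + p_d*0.000000] = 0.000000
  V(2,+0) = exp(-r*dt) * [p_u*22.681147 + p_m*0.000000 + p_d*0.000000] = 2.970740
  V(2,+1) = exp(-r*dt) * [p_u*66.994726 + p_m*22.681147 + p_d*0.000000] = 23.842795
  V(2,+2) = exp(-r*dt) * [p_u*137.730035 + p_m*66.994726 + p_d*22.681147] = 67.109987
  V(1,-1) = exp(-r*dt) * [p_u*2.970740 + p_m*0.000000 + p_d*0.000000] = 0.389103
  V(1,+0) = exp(-r*dt) * [p_u*23.842795 + p_m*2.970740 + p_d*0.000000] = 5.096464
  V(1,+1) = exp(-r*dt) * [p_u*67.109987 + p_m*23.842795 + p_d*2.970740] = 25.227302
  V(0,+0) = exp(-r*dt) * [p_u*25.227302 + p_m*5.096464 + p_d*0.389103] = 6.768287


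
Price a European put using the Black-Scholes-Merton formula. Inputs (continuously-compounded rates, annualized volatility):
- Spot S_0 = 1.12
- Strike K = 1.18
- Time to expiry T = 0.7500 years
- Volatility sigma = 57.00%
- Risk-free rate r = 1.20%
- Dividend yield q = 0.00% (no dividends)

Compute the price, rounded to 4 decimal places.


Answer: Price = 0.2487

Derivation:
d1 = (ln(S/K) + (r - q + 0.5*sigma^2) * T) / (sigma * sqrt(T)) = 0.15933196
d2 = d1 - sigma * sqrt(T) = -0.33430253
exp(-rT) = 0.99104038; exp(-qT) = 1.00000000
P = K * exp(-rT) * N(-d2) - S_0 * exp(-qT) * N(-d1)
N(-d1) = 0.43670367; N(-d2) = 0.63092436
P = 1.1800 * 0.99104038 * 0.63092436 - 1.1200 * 1.00000000 * 0.43670367 = 0.2487


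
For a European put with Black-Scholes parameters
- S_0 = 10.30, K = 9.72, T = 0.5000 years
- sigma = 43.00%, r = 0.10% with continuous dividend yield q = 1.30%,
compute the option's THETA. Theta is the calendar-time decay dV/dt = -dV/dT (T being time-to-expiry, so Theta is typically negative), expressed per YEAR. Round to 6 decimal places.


d1 = 0.3229119107; d2 = 0.0188559948
phi(d1) = 0.3786759002; exp(-qT) = 0.9935210793; exp(-rT) = 0.9995001250
Theta = -S*exp(-qT)*phi(d1)*sigma/(2*sqrt(T)) + r*K*exp(-rT)*N(-d2) - q*S*exp(-qT)*N(-d1)
N(-d1) = 0.3733809779; N(-d2) = 0.4924779922; sqrt(T) = 0.7071067812
Term 1 = -10.3000 * 0.9935210793 * 0.3786759002 * 0.4300 / (2 * 0.7071067812) = -1.1782445370
Term 2 = 0.0010 * 9.7200 * 0.9995001250 * 0.4924779922 = 0.0047844932
Term 3 = -0.0130 * 10.3000 * 0.9935210793 * 0.3733809779 = -0.0496717947
Theta = -1.1782445370 + (0.0047844932) + (-0.0496717947) = -1.223132

Answer: Theta = -1.223132


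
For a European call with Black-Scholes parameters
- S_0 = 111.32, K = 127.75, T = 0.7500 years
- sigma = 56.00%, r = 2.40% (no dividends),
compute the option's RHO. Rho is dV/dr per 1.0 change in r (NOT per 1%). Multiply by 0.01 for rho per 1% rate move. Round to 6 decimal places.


d1 = -0.0042606232; d2 = -0.4892348493
phi(d1) = 0.3989386594; exp(-qT) = 1.0000000000; exp(-rT) = 0.9821610324
N(d2) = 0.3123377199
Rho = K*T*exp(-rT)*N(d2) = 127.7500 * 0.7500 * 0.9821610324 * 0.3123377199 = 29.392011

Answer: Rho = 29.392011


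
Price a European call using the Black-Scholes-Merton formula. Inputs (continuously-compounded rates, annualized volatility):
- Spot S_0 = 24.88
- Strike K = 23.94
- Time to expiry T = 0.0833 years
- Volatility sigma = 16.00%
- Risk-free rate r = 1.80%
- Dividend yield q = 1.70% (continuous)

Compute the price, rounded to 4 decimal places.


Answer: Price = 1.0676

Derivation:
d1 = (ln(S/K) + (r - q + 0.5*sigma^2) * T) / (sigma * sqrt(T)) = 0.85890327
d2 = d1 - sigma * sqrt(T) = 0.81272449
exp(-rT) = 0.99850172; exp(-qT) = 0.99858490
C = S_0 * exp(-qT) * N(d1) - K * exp(-rT) * N(d2)
N(d1) = 0.80480306; N(d2) = 0.79181198
C = 24.8800 * 0.99858490 * 0.80480306 - 23.9400 * 0.99850172 * 0.79181198 = 1.0676


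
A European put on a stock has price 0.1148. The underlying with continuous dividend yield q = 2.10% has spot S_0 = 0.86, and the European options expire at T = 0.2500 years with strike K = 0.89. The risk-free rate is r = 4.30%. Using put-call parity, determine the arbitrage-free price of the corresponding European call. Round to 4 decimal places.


Put-call parity: C - P = S_0 * exp(-qT) - K * exp(-rT).
S_0 * exp(-qT) = 0.8600 * 0.99476376 = 0.85549683
K * exp(-rT) = 0.8900 * 0.98930757 = 0.88048374
C = P + S*exp(-qT) - K*exp(-rT)
C = 0.1148 + 0.85549683 - 0.88048374 = 0.0898

Answer: Call price = 0.0898


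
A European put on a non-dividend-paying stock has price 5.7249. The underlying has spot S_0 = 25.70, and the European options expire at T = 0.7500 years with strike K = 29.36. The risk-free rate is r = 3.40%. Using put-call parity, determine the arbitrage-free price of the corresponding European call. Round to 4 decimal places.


Put-call parity: C - P = S_0 * exp(-qT) - K * exp(-rT).
S_0 * exp(-qT) = 25.7000 * 1.00000000 = 25.70000000
K * exp(-rT) = 29.3600 * 0.97482238 = 28.62078505
C = P + S*exp(-qT) - K*exp(-rT)
C = 5.7249 + 25.70000000 - 28.62078505 = 2.8041

Answer: Call price = 2.8041


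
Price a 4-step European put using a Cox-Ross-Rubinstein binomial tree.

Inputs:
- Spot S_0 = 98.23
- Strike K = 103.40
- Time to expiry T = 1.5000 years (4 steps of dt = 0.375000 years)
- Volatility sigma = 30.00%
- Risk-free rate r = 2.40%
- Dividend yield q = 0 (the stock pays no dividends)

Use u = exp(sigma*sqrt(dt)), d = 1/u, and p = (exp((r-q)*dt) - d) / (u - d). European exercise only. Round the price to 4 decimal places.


Answer: Price = V(0,0) = 15.1318

Derivation:
dt = T/N = 0.375000
u = exp(sigma*sqrt(dt)) = 1.201669; d = 1/u = 0.832176
p = (exp((r-q)*dt) - d) / (u - d) = 0.478668
Discount per step: exp(-r*dt) = 0.991040
Stock lattice S(k, i) with i counting down-moves:
  k=0: S(0,0) = 98.2300
  k=1: S(1,0) = 118.0400; S(1,1) = 81.7446
  k=2: S(2,0) = 141.8450; S(2,1) = 98.2300; S(2,2) = 68.0259
  k=3: S(3,0) = 170.4508; S(3,1) = 118.0400; S(3,2) = 81.7446; S(3,3) = 56.6095
  k=4: S(4,0) = 204.8255; S(4,1) = 141.8450; S(4,2) = 98.2300; S(4,3) = 68.0259; S(4,4) = 47.1090
Terminal payoffs V(N, i) = max(K - S_T, 0):
  V(4,0) = 0.000000; V(4,1) = 0.000000; V(4,2) = 5.170000; V(4,3) = 35.374121; V(4,4) = 56.290968
Backward induction: V(k, i) = exp(-r*dt) * [p * V(k+1, i) + (1-p) * V(k+1, i+1)].
  V(3,0) = exp(-r*dt) * [p*0.000000 + (1-p)*0.000000] = 0.000000
  V(3,1) = exp(-r*dt) * [p*0.000000 + (1-p)*5.170000] = 2.671136
  V(3,2) = exp(-r*dt) * [p*5.170000 + (1-p)*35.374121] = 20.728960
  V(3,3) = exp(-r*dt) * [p*35.374121 + (1-p)*56.290968] = 45.864094
  V(2,0) = exp(-r*dt) * [p*0.000000 + (1-p)*2.671136] = 1.380071
  V(2,1) = exp(-r*dt) * [p*2.671136 + (1-p)*20.728960] = 11.976971
  V(2,2) = exp(-r*dt) * [p*20.728960 + (1-p)*45.864094] = 33.529572
  V(1,0) = exp(-r*dt) * [p*1.380071 + (1-p)*11.976971] = 6.842707
  V(1,1) = exp(-r*dt) * [p*11.976971 + (1-p)*33.529572] = 23.005043
  V(0,0) = exp(-r*dt) * [p*6.842707 + (1-p)*23.005043] = 15.131842


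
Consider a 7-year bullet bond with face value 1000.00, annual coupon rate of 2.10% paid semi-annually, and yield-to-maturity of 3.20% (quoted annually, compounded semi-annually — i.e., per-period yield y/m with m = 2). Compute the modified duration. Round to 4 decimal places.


Answer: Modified duration = 6.4229

Derivation:
Coupon per period c = face * coupon_rate / m = 10.500000
Periods per year m = 2; per-period yield y/m = 0.016000
Number of cashflows N = 14
Cashflows (t years, CF_t, discount factor 1/(1+y/m)^(m*t), PV):
  t = 0.5000: CF_t = 10.500000, DF = 0.984252, PV = 10.334646
  t = 1.0000: CF_t = 10.500000, DF = 0.968752, PV = 10.171895
  t = 1.5000: CF_t = 10.500000, DF = 0.953496, PV = 10.011708
  t = 2.0000: CF_t = 10.500000, DF = 0.938480, PV = 9.854043
  t = 2.5000: CF_t = 10.500000, DF = 0.923701, PV = 9.698862
  t = 3.0000: CF_t = 10.500000, DF = 0.909155, PV = 9.546124
  t = 3.5000: CF_t = 10.500000, DF = 0.894837, PV = 9.395791
  t = 4.0000: CF_t = 10.500000, DF = 0.880745, PV = 9.247826
  t = 4.5000: CF_t = 10.500000, DF = 0.866875, PV = 9.102191
  t = 5.0000: CF_t = 10.500000, DF = 0.853224, PV = 8.958849
  t = 5.5000: CF_t = 10.500000, DF = 0.839787, PV = 8.817765
  t = 6.0000: CF_t = 10.500000, DF = 0.826562, PV = 8.678902
  t = 6.5000: CF_t = 10.500000, DF = 0.813545, PV = 8.542227
  t = 7.0000: CF_t = 1010.500000, DF = 0.800734, PV = 809.141370
Price P = sum_t PV_t = 931.502198
First compute Macaulay numerator sum_t t * PV_t:
  t * PV_t at t = 0.5000: 5.167323
  t * PV_t at t = 1.0000: 10.171895
  t * PV_t at t = 1.5000: 15.017562
  t * PV_t at t = 2.0000: 19.708087
  t * PV_t at t = 2.5000: 24.247154
  t * PV_t at t = 3.0000: 28.638371
  t * PV_t at t = 3.5000: 32.885268
  t * PV_t at t = 4.0000: 36.991303
  t * PV_t at t = 4.5000: 40.959858
  t * PV_t at t = 5.0000: 44.794245
  t * PV_t at t = 5.5000: 48.497707
  t * PV_t at t = 6.0000: 52.073414
  t * PV_t at t = 6.5000: 55.524474
  t * PV_t at t = 7.0000: 5663.989591
Macaulay duration D = 6078.666252 / 931.502198 = 6.525660
Modified duration = D / (1 + y/m) = 6.525660 / (1 + 0.016000) = 6.422893


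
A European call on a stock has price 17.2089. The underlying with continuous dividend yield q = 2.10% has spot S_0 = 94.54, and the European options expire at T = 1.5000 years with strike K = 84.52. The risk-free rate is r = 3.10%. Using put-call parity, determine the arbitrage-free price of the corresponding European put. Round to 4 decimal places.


Put-call parity: C - P = S_0 * exp(-qT) - K * exp(-rT).
S_0 * exp(-qT) = 94.5400 * 0.96899096 = 91.60840502
K * exp(-rT) = 84.5200 * 0.95456456 = 80.67979666
P = C - S*exp(-qT) + K*exp(-rT)
P = 17.2089 - 91.60840502 + 80.67979666 = 6.2803

Answer: Put price = 6.2803


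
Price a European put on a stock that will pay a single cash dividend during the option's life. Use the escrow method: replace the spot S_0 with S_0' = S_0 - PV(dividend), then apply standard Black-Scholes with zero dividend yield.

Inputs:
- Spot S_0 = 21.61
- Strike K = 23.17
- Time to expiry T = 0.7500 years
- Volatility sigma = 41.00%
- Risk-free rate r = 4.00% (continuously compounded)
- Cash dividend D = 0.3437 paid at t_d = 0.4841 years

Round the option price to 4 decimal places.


Answer: Price = 3.7263

Derivation:
PV(D) = D * exp(-r * t_d) = 0.3437 * 0.98082228 = 0.33710862
S_0' = S_0 - PV(D) = 21.6100 - 0.33710862 = 21.27289138
d1 = (ln(S_0'/K) + (r + sigma^2/2)*T) / (sigma*sqrt(T)) = 0.02144003
d2 = d1 - sigma*sqrt(T) = -0.33363039
exp(-rT) = 0.97044553
N(-d1) = 0.49144732; N(-d2) = 0.63067076
P = K * exp(-rT) * N(-d2) - S_0' * N(-d1) = 23.1700 * 0.97044553 * 0.63067076 - 21.27289138 * 0.49144732 = 3.7263


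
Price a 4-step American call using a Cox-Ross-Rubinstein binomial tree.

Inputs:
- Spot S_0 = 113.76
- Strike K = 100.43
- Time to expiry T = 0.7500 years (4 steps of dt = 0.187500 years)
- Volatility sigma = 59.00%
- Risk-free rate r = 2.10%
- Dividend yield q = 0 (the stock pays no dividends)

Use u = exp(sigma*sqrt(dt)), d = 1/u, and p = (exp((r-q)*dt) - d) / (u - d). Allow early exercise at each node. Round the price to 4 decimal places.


dt = T/N = 0.187500
u = exp(sigma*sqrt(dt)) = 1.291078; d = 1/u = 0.774547
p = (exp((r-q)*dt) - d) / (u - d) = 0.444114
Discount per step: exp(-r*dt) = 0.996070
Stock lattice S(k, i) with i counting down-moves:
  k=0: S(0,0) = 113.7600
  k=1: S(1,0) = 146.8730; S(1,1) = 88.1124
  k=2: S(2,0) = 189.6245; S(2,1) = 113.7600; S(2,2) = 68.2472
  k=3: S(3,0) = 244.8200; S(3,1) = 146.8730; S(3,2) = 88.1124; S(3,3) = 52.8606
  k=4: S(4,0) = 316.0818; S(4,1) = 189.6245; S(4,2) = 113.7600; S(4,3) = 68.2472; S(4,4) = 40.9430
Terminal payoffs V(N, i) = max(S_T - K, 0):
  V(4,0) = 215.651769; V(4,1) = 89.194529; V(4,2) = 13.330000; V(4,3) = 0.000000; V(4,4) = 0.000000
Backward induction: V(k, i) = exp(-r*dt) * [p * V(k+1, i) + (1-p) * V(k+1, i+1)]; then take max(V_cont, immediate exercise) for American.
  V(3,0) = exp(-r*dt) * [p*215.651769 + (1-p)*89.194529] = 144.784715; exercise = 144.390049; V(3,0) = max -> 144.784715
  V(3,1) = exp(-r*dt) * [p*89.194529 + (1-p)*13.330000] = 46.837694; exercise = 46.443028; V(3,1) = max -> 46.837694
  V(3,2) = exp(-r*dt) * [p*13.330000 + (1-p)*0.000000] = 5.896772; exercise = 0.000000; V(3,2) = max -> 5.896772
  V(3,3) = exp(-r*dt) * [p*0.000000 + (1-p)*0.000000] = 0.000000; exercise = 0.000000; V(3,3) = max -> 0.000000
  V(2,0) = exp(-r*dt) * [p*144.784715 + (1-p)*46.837694] = 89.982309; exercise = 89.194529; V(2,0) = max -> 89.982309
  V(2,1) = exp(-r*dt) * [p*46.837694 + (1-p)*5.896772] = 23.984573; exercise = 13.330000; V(2,1) = max -> 23.984573
  V(2,2) = exp(-r*dt) * [p*5.896772 + (1-p)*0.000000] = 2.608546; exercise = 0.000000; V(2,2) = max -> 2.608546
  V(1,0) = exp(-r*dt) * [p*89.982309 + (1-p)*23.984573] = 53.085639; exercise = 46.443028; V(1,0) = max -> 53.085639
  V(1,1) = exp(-r*dt) * [p*23.984573 + (1-p)*2.608546] = 12.054376; exercise = 0.000000; V(1,1) = max -> 12.054376
  V(0,0) = exp(-r*dt) * [p*53.085639 + (1-p)*12.054376] = 30.157943; exercise = 13.330000; V(0,0) = max -> 30.157943

Answer: Price = V(0,0) = 30.1579


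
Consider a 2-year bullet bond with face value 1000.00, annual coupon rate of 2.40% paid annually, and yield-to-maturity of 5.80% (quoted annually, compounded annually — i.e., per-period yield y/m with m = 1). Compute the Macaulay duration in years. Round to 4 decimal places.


Coupon per period c = face * coupon_rate / m = 24.000000
Periods per year m = 1; per-period yield y/m = 0.058000
Number of cashflows N = 2
Cashflows (t years, CF_t, discount factor 1/(1+y/m)^(m*t), PV):
  t = 1.0000: CF_t = 24.000000, DF = 0.945180, PV = 22.684310
  t = 2.0000: CF_t = 1024.000000, DF = 0.893364, PV = 914.805193
Price P = sum_t PV_t = 937.489503
Macaulay numerator sum_t t * PV_t:
  t * PV_t at t = 1.0000: 22.684310
  t * PV_t at t = 2.0000: 1829.610386
Macaulay duration D = (sum_t t * PV_t) / P = 1852.294696 / 937.489503 = 1.975803

Answer: Macaulay duration = 1.9758 years


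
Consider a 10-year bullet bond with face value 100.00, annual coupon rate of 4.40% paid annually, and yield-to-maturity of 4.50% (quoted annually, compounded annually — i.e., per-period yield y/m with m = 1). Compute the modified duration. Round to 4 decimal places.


Coupon per period c = face * coupon_rate / m = 4.400000
Periods per year m = 1; per-period yield y/m = 0.045000
Number of cashflows N = 10
Cashflows (t years, CF_t, discount factor 1/(1+y/m)^(m*t), PV):
  t = 1.0000: CF_t = 4.400000, DF = 0.956938, PV = 4.210526
  t = 2.0000: CF_t = 4.400000, DF = 0.915730, PV = 4.029212
  t = 3.0000: CF_t = 4.400000, DF = 0.876297, PV = 3.855705
  t = 4.0000: CF_t = 4.400000, DF = 0.838561, PV = 3.689670
  t = 5.0000: CF_t = 4.400000, DF = 0.802451, PV = 3.530785
  t = 6.0000: CF_t = 4.400000, DF = 0.767896, PV = 3.378741
  t = 7.0000: CF_t = 4.400000, DF = 0.734828, PV = 3.233245
  t = 8.0000: CF_t = 4.400000, DF = 0.703185, PV = 3.094015
  t = 9.0000: CF_t = 4.400000, DF = 0.672904, PV = 2.960779
  t = 10.0000: CF_t = 104.400000, DF = 0.643928, PV = 67.226050
Price P = sum_t PV_t = 99.208728
First compute Macaulay numerator sum_t t * PV_t:
  t * PV_t at t = 1.0000: 4.210526
  t * PV_t at t = 2.0000: 8.058424
  t * PV_t at t = 3.0000: 11.567115
  t * PV_t at t = 4.0000: 14.758680
  t * PV_t at t = 5.0000: 17.653923
  t * PV_t at t = 6.0000: 20.272447
  t * PV_t at t = 7.0000: 22.632716
  t * PV_t at t = 8.0000: 24.752116
  t * PV_t at t = 9.0000: 26.647015
  t * PV_t at t = 10.0000: 672.260500
Macaulay duration D = 822.813464 / 99.208728 = 8.293761
Modified duration = D / (1 + y/m) = 8.293761 / (1 + 0.045000) = 7.936613

Answer: Modified duration = 7.9366


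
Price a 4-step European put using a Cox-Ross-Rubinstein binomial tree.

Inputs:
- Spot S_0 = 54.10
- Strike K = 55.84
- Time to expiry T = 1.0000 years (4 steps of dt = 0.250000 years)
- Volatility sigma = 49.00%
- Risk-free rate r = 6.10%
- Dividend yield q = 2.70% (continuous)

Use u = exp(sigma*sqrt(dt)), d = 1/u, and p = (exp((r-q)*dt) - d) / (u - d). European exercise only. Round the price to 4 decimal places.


dt = T/N = 0.250000
u = exp(sigma*sqrt(dt)) = 1.277621; d = 1/u = 0.782705
p = (exp((r-q)*dt) - d) / (u - d) = 0.456302
Discount per step: exp(-r*dt) = 0.984866
Stock lattice S(k, i) with i counting down-moves:
  k=0: S(0,0) = 54.1000
  k=1: S(1,0) = 69.1193; S(1,1) = 42.3443
  k=2: S(2,0) = 88.3083; S(2,1) = 54.1000; S(2,2) = 33.1431
  k=3: S(3,0) = 112.8246; S(3,1) = 69.1193; S(3,2) = 42.3443; S(3,3) = 25.9412
  k=4: S(4,0) = 144.1471; S(4,1) = 88.3083; S(4,2) = 54.1000; S(4,3) = 33.1431; S(4,4) = 20.3043
Terminal payoffs V(N, i) = max(K - S_T, 0):
  V(4,0) = 0.000000; V(4,1) = 0.000000; V(4,2) = 1.740000; V(4,3) = 22.696912; V(4,4) = 35.535670
Backward induction: V(k, i) = exp(-r*dt) * [p * V(k+1, i) + (1-p) * V(k+1, i+1)].
  V(3,0) = exp(-r*dt) * [p*0.000000 + (1-p)*0.000000] = 0.000000
  V(3,1) = exp(-r*dt) * [p*0.000000 + (1-p)*1.740000] = 0.931716
  V(3,2) = exp(-r*dt) * [p*1.740000 + (1-p)*22.696912] = 12.935446
  V(3,3) = exp(-r*dt) * [p*22.696912 + (1-p)*35.535670] = 29.228169
  V(2,0) = exp(-r*dt) * [p*0.000000 + (1-p)*0.931716] = 0.498905
  V(2,1) = exp(-r*dt) * [p*0.931716 + (1-p)*12.935446] = 7.345243
  V(2,2) = exp(-r*dt) * [p*12.935446 + (1-p)*29.228169] = 21.463928
  V(1,0) = exp(-r*dt) * [p*0.498905 + (1-p)*7.345243] = 4.157357
  V(1,1) = exp(-r*dt) * [p*7.345243 + (1-p)*21.463928] = 14.794198
  V(0,0) = exp(-r*dt) * [p*4.157357 + (1-p)*14.794198] = 9.790139

Answer: Price = V(0,0) = 9.7901
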